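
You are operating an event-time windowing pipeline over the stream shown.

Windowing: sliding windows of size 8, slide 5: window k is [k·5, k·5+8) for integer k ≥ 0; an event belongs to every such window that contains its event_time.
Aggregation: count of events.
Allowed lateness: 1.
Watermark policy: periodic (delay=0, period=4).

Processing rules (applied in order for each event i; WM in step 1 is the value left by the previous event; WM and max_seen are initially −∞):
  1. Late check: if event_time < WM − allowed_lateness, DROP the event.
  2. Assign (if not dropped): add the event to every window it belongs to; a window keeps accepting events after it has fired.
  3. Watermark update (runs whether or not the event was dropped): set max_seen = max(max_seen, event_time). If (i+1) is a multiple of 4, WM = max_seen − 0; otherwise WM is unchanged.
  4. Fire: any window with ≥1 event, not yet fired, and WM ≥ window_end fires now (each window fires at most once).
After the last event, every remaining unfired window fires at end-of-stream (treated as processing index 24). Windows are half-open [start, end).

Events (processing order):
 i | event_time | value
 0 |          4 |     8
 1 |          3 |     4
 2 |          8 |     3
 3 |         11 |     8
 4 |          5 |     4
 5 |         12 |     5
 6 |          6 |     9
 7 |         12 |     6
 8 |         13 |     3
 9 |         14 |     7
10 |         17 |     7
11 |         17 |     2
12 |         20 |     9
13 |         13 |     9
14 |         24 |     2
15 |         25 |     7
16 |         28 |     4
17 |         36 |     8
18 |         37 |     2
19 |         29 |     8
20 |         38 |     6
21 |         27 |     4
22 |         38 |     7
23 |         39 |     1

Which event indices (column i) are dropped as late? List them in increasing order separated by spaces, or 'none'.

4 6 13 21

i=0 t=4 v=8: → [0,8); WM=−∞
i=1 t=3 v=4: → [0,8); WM=−∞
i=2 t=8 v=3: → [5,13); WM=−∞
i=3 t=11 v=8: → [10,18),[5,13); WM=11; [0,8) fires=2
i=4 t=5 v=4: DROP (t<11-1); WM=11
i=5 t=12 v=5: → [10,18),[5,13); WM=11
i=6 t=6 v=9: DROP (t<11-1); WM=11
i=7 t=12 v=6: → [10,18),[5,13); WM=12
i=8 t=13 v=3: → [10,18); WM=12
i=9 t=14 v=7: → [10,18); WM=12
i=10 t=17 v=7: → [15,23),[10,18); WM=12
i=11 t=17 v=2: → [15,23),[10,18); WM=17; [5,13) fires=4
i=12 t=20 v=9: → [20,28),[15,23); WM=17
i=13 t=13 v=9: DROP (t<17-1); WM=17
i=14 t=24 v=2: → [20,28); WM=17
i=15 t=25 v=7: → [25,33),[20,28); WM=25; [10,18) fires=7 [15,23) fires=3
i=16 t=28 v=4: → [25,33); WM=25
i=17 t=36 v=8: → [35,43),[30,38); WM=25
i=18 t=37 v=2: → [35,43),[30,38); WM=25
i=19 t=29 v=8: → [25,33); WM=37; [20,28) fires=3 [25,33) fires=3
i=20 t=38 v=6: → [35,43); WM=37
i=21 t=27 v=4: DROP (t<37-1); WM=37
i=22 t=38 v=7: → [35,43); WM=37
i=23 t=39 v=1: → [35,43); WM=39; [30,38) fires=2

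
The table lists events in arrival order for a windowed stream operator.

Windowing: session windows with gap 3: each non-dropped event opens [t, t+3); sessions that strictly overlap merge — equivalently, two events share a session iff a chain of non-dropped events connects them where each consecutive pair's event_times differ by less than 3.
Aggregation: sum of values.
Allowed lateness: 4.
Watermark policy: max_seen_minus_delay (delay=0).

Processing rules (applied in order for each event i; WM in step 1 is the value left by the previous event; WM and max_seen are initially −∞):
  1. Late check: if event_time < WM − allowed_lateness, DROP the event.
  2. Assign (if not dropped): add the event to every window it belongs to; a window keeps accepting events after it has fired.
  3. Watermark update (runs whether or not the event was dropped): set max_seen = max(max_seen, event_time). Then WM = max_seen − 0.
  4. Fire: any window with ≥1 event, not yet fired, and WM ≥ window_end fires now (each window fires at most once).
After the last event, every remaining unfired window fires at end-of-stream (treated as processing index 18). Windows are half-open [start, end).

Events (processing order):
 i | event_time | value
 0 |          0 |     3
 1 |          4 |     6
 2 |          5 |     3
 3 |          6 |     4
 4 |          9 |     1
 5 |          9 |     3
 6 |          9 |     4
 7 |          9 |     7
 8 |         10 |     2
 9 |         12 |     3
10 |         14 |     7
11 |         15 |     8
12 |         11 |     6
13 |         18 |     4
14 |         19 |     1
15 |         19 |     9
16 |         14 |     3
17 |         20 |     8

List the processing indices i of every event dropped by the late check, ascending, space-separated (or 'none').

i=0 t=0 v=3: → [0,3); WM=0
i=1 t=4 v=6: → [4,7); WM=4
i=2 t=5 v=3: → [4,8); WM=5
i=3 t=6 v=4: → [4,9); WM=6
i=4 t=9 v=1: → [9,12); WM=9
i=5 t=9 v=3: → [9,12); WM=9
i=6 t=9 v=4: → [9,12); WM=9
i=7 t=9 v=7: → [9,12); WM=9
i=8 t=10 v=2: → [9,13); WM=10
i=9 t=12 v=3: → [9,15); WM=12
i=10 t=14 v=7: → [9,17); WM=14
i=11 t=15 v=8: → [9,18); WM=15
i=12 t=11 v=6: → [9,18); WM=15
i=13 t=18 v=4: → [18,21); WM=18
i=14 t=19 v=1: → [18,22); WM=19
i=15 t=19 v=9: → [18,22); WM=19
i=16 t=14 v=3: DROP (t<19-4); WM=19
i=17 t=20 v=8: → [18,23); WM=20

16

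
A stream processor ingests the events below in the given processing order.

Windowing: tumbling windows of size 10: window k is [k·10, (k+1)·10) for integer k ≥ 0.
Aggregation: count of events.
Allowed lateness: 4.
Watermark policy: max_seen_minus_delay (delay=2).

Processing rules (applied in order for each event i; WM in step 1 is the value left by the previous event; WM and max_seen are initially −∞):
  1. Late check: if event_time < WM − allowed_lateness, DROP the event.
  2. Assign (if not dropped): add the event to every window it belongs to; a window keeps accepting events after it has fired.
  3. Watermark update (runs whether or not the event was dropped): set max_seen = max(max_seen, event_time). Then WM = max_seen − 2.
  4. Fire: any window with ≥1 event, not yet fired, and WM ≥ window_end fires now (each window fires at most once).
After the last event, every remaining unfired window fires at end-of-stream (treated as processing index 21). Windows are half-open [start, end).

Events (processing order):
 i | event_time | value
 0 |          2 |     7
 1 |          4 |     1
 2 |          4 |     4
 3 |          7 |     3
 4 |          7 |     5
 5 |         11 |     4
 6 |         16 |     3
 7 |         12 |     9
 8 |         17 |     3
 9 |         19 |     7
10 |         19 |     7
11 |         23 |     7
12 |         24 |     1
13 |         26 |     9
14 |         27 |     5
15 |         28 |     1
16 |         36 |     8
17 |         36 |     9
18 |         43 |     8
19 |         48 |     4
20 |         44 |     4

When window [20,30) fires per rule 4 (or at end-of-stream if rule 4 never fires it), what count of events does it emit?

i=0 t=2 v=7: → [0,10); WM=0
i=1 t=4 v=1: → [0,10); WM=2
i=2 t=4 v=4: → [0,10); WM=2
i=3 t=7 v=3: → [0,10); WM=5
i=4 t=7 v=5: → [0,10); WM=5
i=5 t=11 v=4: → [10,20); WM=9
i=6 t=16 v=3: → [10,20); WM=14; [0,10) fires=5
i=7 t=12 v=9: → [10,20); WM=14
i=8 t=17 v=3: → [10,20); WM=15
i=9 t=19 v=7: → [10,20); WM=17
i=10 t=19 v=7: → [10,20); WM=17
i=11 t=23 v=7: → [20,30); WM=21; [10,20) fires=6
i=12 t=24 v=1: → [20,30); WM=22
i=13 t=26 v=9: → [20,30); WM=24
i=14 t=27 v=5: → [20,30); WM=25
i=15 t=28 v=1: → [20,30); WM=26
i=16 t=36 v=8: → [30,40); WM=34; [20,30) fires=5
i=17 t=36 v=9: → [30,40); WM=34
i=18 t=43 v=8: → [40,50); WM=41; [30,40) fires=2
i=19 t=48 v=4: → [40,50); WM=46
i=20 t=44 v=4: → [40,50); WM=46

5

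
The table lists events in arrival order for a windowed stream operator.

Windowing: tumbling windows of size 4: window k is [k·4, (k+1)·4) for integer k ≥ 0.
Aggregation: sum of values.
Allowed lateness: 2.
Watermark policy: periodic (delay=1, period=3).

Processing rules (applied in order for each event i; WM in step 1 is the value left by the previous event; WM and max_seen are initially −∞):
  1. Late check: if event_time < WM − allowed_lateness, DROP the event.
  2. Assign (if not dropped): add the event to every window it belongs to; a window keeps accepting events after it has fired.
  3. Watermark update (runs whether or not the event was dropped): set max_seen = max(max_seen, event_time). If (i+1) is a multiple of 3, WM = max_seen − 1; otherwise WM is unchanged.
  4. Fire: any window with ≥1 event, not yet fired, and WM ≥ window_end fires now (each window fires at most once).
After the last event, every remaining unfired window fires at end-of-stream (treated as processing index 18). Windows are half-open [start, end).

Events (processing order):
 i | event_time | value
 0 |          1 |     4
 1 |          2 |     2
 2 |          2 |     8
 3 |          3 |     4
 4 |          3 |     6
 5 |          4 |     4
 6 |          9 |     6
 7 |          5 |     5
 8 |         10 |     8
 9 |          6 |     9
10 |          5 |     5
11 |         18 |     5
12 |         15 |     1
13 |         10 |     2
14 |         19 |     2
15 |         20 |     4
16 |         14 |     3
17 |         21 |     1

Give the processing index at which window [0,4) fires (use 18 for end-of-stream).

8

i=0 t=1 v=4: → [0,4); WM=−∞
i=1 t=2 v=2: → [0,4); WM=−∞
i=2 t=2 v=8: → [0,4); WM=1
i=3 t=3 v=4: → [0,4); WM=1
i=4 t=3 v=6: → [0,4); WM=1
i=5 t=4 v=4: → [4,8); WM=3
i=6 t=9 v=6: → [8,12); WM=3
i=7 t=5 v=5: → [4,8); WM=3
i=8 t=10 v=8: → [8,12); WM=9; [0,4) fires=24 [4,8) fires=9
i=9 t=6 v=9: DROP (t<9-2); WM=9
i=10 t=5 v=5: DROP (t<9-2); WM=9
i=11 t=18 v=5: → [16,20); WM=17; [8,12) fires=14
i=12 t=15 v=1: → [12,16); WM=17; [12,16) fires=1
i=13 t=10 v=2: DROP (t<17-2); WM=17
i=14 t=19 v=2: → [16,20); WM=18
i=15 t=20 v=4: → [20,24); WM=18
i=16 t=14 v=3: DROP (t<18-2); WM=18
i=17 t=21 v=1: → [20,24); WM=20; [16,20) fires=7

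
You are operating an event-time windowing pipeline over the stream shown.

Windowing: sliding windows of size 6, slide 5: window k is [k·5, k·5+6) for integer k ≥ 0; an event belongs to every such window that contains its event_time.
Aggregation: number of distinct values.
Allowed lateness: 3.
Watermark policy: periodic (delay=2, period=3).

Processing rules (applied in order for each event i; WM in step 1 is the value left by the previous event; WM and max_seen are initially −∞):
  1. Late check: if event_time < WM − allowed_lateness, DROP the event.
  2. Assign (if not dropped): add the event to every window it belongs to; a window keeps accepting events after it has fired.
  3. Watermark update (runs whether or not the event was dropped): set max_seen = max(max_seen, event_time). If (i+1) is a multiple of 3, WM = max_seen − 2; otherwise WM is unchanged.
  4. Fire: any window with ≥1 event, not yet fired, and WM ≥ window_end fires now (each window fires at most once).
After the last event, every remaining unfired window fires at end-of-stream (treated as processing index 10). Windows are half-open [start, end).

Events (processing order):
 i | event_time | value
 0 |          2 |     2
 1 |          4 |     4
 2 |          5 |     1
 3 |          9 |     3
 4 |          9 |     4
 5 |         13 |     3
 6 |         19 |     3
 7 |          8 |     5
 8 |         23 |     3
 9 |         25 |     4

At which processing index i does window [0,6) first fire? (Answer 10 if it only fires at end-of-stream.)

5

i=0 t=2 v=2: → [0,6); WM=−∞
i=1 t=4 v=4: → [0,6); WM=−∞
i=2 t=5 v=1: → [5,11),[0,6); WM=3
i=3 t=9 v=3: → [5,11); WM=3
i=4 t=9 v=4: → [5,11); WM=3
i=5 t=13 v=3: → [10,16); WM=11; [0,6) fires=3 [5,11) fires=3
i=6 t=19 v=3: → [15,21); WM=11
i=7 t=8 v=5: → [5,11); WM=11
i=8 t=23 v=3: → [20,26); WM=21; [10,16) fires=1 [15,21) fires=1
i=9 t=25 v=4: → [25,31),[20,26); WM=21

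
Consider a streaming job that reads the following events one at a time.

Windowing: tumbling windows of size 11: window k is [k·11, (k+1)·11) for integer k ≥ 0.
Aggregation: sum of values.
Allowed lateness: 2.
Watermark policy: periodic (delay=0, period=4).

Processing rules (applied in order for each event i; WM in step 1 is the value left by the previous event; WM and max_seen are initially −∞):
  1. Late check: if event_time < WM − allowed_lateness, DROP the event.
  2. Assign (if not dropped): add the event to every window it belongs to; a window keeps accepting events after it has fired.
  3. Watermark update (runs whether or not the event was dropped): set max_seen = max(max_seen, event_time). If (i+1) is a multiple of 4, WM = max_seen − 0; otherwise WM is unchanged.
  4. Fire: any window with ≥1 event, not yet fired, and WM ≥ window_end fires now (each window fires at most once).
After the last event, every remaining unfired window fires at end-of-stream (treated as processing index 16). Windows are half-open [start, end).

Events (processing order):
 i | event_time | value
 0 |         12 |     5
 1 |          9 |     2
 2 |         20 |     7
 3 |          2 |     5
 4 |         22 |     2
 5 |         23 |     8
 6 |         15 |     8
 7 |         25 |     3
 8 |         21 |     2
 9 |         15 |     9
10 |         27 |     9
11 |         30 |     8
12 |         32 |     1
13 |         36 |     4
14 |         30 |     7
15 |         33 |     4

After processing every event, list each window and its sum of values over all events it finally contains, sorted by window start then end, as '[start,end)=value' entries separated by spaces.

[0,11)=7 [11,22)=12 [22,33)=38 [33,44)=8

i=0 t=12 v=5: → [11,22); WM=−∞
i=1 t=9 v=2: → [0,11); WM=−∞
i=2 t=20 v=7: → [11,22); WM=−∞
i=3 t=2 v=5: → [0,11); WM=20; [0,11) fires=7
i=4 t=22 v=2: → [22,33); WM=20
i=5 t=23 v=8: → [22,33); WM=20
i=6 t=15 v=8: DROP (t<20-2); WM=20
i=7 t=25 v=3: → [22,33); WM=25; [11,22) fires=12
i=8 t=21 v=2: DROP (t<25-2); WM=25
i=9 t=15 v=9: DROP (t<25-2); WM=25
i=10 t=27 v=9: → [22,33); WM=25
i=11 t=30 v=8: → [22,33); WM=30
i=12 t=32 v=1: → [22,33); WM=30
i=13 t=36 v=4: → [33,44); WM=30
i=14 t=30 v=7: → [22,33); WM=30
i=15 t=33 v=4: → [33,44); WM=36; [22,33) fires=38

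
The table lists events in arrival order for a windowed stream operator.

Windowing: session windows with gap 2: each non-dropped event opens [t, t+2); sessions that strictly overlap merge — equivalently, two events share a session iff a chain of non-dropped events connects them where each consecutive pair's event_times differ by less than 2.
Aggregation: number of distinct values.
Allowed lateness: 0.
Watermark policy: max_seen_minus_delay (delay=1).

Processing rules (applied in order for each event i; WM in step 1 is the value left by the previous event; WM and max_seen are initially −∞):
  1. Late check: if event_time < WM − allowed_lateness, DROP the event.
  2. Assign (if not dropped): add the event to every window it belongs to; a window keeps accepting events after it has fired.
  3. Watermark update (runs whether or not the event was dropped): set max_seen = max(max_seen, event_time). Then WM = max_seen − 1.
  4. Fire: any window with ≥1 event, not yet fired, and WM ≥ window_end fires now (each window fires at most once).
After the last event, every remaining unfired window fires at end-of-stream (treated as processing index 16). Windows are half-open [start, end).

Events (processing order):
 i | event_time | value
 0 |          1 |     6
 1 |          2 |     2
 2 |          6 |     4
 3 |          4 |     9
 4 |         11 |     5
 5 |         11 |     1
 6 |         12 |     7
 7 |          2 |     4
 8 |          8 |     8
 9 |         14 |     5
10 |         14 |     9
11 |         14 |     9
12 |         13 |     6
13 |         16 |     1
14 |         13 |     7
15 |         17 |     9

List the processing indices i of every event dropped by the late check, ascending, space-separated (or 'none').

i=0 t=1 v=6: → [1,3); WM=0
i=1 t=2 v=2: → [1,4); WM=1
i=2 t=6 v=4: → [6,8); WM=5
i=3 t=4 v=9: DROP (t<5-0); WM=5
i=4 t=11 v=5: → [11,13); WM=10
i=5 t=11 v=1: → [11,13); WM=10
i=6 t=12 v=7: → [11,14); WM=11
i=7 t=2 v=4: DROP (t<11-0); WM=11
i=8 t=8 v=8: DROP (t<11-0); WM=11
i=9 t=14 v=5: → [14,16); WM=13
i=10 t=14 v=9: → [14,16); WM=13
i=11 t=14 v=9: → [14,16); WM=13
i=12 t=13 v=6: → [11,16); WM=13
i=13 t=16 v=1: → [16,18); WM=15
i=14 t=13 v=7: DROP (t<15-0); WM=15
i=15 t=17 v=9: → [16,19); WM=16

3 7 8 14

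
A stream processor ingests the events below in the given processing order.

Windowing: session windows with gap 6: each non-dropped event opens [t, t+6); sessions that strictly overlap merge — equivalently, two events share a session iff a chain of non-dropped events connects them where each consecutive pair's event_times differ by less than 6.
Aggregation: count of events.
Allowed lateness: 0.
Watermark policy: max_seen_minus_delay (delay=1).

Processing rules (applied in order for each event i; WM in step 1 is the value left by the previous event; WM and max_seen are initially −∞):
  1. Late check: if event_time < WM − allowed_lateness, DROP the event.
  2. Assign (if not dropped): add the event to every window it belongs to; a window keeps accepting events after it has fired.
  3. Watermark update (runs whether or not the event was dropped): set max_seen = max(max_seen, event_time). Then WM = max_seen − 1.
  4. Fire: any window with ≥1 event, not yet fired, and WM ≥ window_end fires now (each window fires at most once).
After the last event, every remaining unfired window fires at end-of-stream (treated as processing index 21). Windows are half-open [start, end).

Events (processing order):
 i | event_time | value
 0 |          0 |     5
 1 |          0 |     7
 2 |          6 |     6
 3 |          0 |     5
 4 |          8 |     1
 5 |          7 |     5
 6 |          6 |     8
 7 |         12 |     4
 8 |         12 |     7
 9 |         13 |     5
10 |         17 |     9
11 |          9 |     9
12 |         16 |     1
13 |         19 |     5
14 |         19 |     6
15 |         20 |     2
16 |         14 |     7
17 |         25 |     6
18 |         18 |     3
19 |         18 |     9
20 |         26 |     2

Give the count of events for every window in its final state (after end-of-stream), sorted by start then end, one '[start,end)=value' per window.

[0,6)=2 [6,32)=13

i=0 t=0 v=5: → [0,6); WM=-1
i=1 t=0 v=7: → [0,6); WM=-1
i=2 t=6 v=6: → [6,12); WM=5
i=3 t=0 v=5: DROP (t<5-0); WM=5
i=4 t=8 v=1: → [6,14); WM=7
i=5 t=7 v=5: → [6,14); WM=7
i=6 t=6 v=8: DROP (t<7-0); WM=7
i=7 t=12 v=4: → [6,18); WM=11
i=8 t=12 v=7: → [6,18); WM=11
i=9 t=13 v=5: → [6,19); WM=12
i=10 t=17 v=9: → [6,23); WM=16
i=11 t=9 v=9: DROP (t<16-0); WM=16
i=12 t=16 v=1: → [6,23); WM=16
i=13 t=19 v=5: → [6,25); WM=18
i=14 t=19 v=6: → [6,25); WM=18
i=15 t=20 v=2: → [6,26); WM=19
i=16 t=14 v=7: DROP (t<19-0); WM=19
i=17 t=25 v=6: → [6,31); WM=24
i=18 t=18 v=3: DROP (t<24-0); WM=24
i=19 t=18 v=9: DROP (t<24-0); WM=24
i=20 t=26 v=2: → [6,32); WM=25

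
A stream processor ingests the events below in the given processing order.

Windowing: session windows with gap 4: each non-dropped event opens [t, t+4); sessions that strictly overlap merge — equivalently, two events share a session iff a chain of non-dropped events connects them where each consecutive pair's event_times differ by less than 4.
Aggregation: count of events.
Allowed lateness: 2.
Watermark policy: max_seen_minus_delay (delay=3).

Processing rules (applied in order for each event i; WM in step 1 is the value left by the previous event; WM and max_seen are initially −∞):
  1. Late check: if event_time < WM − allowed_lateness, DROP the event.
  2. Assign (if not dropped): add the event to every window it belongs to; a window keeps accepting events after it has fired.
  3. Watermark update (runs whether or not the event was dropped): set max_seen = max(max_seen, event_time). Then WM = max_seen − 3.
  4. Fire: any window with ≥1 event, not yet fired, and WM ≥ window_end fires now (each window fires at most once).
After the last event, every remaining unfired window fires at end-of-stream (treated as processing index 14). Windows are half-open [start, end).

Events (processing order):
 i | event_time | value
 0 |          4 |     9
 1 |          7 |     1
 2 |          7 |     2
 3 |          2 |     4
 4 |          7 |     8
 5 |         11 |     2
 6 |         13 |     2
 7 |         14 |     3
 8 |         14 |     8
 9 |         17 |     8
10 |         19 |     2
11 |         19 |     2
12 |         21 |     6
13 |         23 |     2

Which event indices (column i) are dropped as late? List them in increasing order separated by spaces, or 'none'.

i=0 t=4 v=9: → [4,8); WM=1
i=1 t=7 v=1: → [4,11); WM=4
i=2 t=7 v=2: → [4,11); WM=4
i=3 t=2 v=4: → [2,11); WM=4
i=4 t=7 v=8: → [2,11); WM=4
i=5 t=11 v=2: → [11,15); WM=8
i=6 t=13 v=2: → [11,17); WM=10
i=7 t=14 v=3: → [11,18); WM=11
i=8 t=14 v=8: → [11,18); WM=11
i=9 t=17 v=8: → [11,21); WM=14
i=10 t=19 v=2: → [11,23); WM=16
i=11 t=19 v=2: → [11,23); WM=16
i=12 t=21 v=6: → [11,25); WM=18
i=13 t=23 v=2: → [11,27); WM=20

none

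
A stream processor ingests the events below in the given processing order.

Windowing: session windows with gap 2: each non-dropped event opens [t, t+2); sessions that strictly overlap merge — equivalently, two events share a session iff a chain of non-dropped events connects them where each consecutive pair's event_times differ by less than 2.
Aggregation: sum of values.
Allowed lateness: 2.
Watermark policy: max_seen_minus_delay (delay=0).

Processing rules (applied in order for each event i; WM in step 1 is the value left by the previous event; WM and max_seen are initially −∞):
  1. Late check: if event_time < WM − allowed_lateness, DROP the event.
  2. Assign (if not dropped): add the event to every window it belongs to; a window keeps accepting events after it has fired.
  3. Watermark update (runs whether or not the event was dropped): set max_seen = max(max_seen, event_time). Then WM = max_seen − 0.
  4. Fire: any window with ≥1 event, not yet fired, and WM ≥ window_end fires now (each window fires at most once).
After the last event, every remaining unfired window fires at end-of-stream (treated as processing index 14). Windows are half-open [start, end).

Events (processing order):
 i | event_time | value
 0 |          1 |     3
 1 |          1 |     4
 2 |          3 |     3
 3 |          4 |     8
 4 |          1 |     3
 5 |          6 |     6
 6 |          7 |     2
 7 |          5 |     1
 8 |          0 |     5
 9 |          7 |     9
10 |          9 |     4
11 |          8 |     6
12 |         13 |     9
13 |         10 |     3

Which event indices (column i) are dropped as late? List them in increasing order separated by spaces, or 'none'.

i=0 t=1 v=3: → [1,3); WM=1
i=1 t=1 v=4: → [1,3); WM=1
i=2 t=3 v=3: → [3,5); WM=3
i=3 t=4 v=8: → [3,6); WM=4
i=4 t=1 v=3: DROP (t<4-2); WM=4
i=5 t=6 v=6: → [6,8); WM=6
i=6 t=7 v=2: → [6,9); WM=7
i=7 t=5 v=1: → [3,9); WM=7
i=8 t=0 v=5: DROP (t<7-2); WM=7
i=9 t=7 v=9: → [3,9); WM=7
i=10 t=9 v=4: → [9,11); WM=9
i=11 t=8 v=6: → [3,11); WM=9
i=12 t=13 v=9: → [13,15); WM=13
i=13 t=10 v=3: DROP (t<13-2); WM=13

4 8 13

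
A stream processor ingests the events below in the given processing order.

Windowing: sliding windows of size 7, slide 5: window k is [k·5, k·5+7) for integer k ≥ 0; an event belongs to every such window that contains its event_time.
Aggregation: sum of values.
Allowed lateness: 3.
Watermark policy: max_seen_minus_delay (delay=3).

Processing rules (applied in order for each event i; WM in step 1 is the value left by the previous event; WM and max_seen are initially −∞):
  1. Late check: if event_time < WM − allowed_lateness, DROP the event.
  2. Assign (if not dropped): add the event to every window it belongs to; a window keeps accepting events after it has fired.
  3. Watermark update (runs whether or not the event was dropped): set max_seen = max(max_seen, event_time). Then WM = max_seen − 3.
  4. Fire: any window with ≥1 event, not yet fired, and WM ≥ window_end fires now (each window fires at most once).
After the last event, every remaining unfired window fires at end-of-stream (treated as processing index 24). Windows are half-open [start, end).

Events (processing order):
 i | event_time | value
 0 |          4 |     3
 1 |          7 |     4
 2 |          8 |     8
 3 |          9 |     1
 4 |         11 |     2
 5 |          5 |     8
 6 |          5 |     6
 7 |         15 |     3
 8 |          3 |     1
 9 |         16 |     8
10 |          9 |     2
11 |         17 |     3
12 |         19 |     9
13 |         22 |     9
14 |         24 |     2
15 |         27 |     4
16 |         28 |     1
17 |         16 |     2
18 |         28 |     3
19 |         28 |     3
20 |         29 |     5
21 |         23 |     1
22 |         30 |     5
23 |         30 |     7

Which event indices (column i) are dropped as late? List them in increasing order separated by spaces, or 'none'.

i=0 t=4 v=3: → [0,7); WM=1
i=1 t=7 v=4: → [5,12); WM=4
i=2 t=8 v=8: → [5,12); WM=5
i=3 t=9 v=1: → [5,12); WM=6
i=4 t=11 v=2: → [10,17),[5,12); WM=8; [0,7) fires=3
i=5 t=5 v=8: → [5,12),[0,7); WM=8
i=6 t=5 v=6: → [5,12),[0,7); WM=8
i=7 t=15 v=3: → [15,22),[10,17); WM=12; [5,12) fires=29
i=8 t=3 v=1: DROP (t<12-3); WM=12
i=9 t=16 v=8: → [15,22),[10,17); WM=13
i=10 t=9 v=2: DROP (t<13-3); WM=13
i=11 t=17 v=3: → [15,22); WM=14
i=12 t=19 v=9: → [15,22); WM=16
i=13 t=22 v=9: → [20,27); WM=19; [10,17) fires=13
i=14 t=24 v=2: → [20,27); WM=21
i=15 t=27 v=4: → [25,32); WM=24; [15,22) fires=23
i=16 t=28 v=1: → [25,32); WM=25
i=17 t=16 v=2: DROP (t<25-3); WM=25
i=18 t=28 v=3: → [25,32); WM=25
i=19 t=28 v=3: → [25,32); WM=25
i=20 t=29 v=5: → [25,32); WM=26
i=21 t=23 v=1: → [20,27); WM=26
i=22 t=30 v=5: → [30,37),[25,32); WM=27; [20,27) fires=12
i=23 t=30 v=7: → [30,37),[25,32); WM=27

8 10 17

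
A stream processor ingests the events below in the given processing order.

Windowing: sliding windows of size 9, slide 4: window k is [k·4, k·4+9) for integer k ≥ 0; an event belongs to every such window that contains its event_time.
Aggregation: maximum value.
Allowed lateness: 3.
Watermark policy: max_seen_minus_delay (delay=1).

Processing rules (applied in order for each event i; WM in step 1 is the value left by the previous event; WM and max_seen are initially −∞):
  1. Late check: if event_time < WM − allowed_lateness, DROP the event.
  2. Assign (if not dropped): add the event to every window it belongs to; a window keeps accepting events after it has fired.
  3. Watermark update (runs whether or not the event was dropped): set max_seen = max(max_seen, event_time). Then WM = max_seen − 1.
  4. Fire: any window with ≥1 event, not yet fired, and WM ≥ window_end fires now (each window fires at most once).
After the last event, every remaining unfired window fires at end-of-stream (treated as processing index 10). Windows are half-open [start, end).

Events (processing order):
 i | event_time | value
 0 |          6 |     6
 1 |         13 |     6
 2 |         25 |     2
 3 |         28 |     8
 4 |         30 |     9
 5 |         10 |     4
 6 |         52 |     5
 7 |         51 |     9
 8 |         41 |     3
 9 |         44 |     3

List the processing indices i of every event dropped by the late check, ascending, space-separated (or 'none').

i=0 t=6 v=6: → [4,13),[0,9); WM=5
i=1 t=13 v=6: → [12,21),[8,17); WM=12; [0,9) fires=6
i=2 t=25 v=2: → [24,33),[20,29); WM=24; [4,13) fires=6 [8,17) fires=6 [12,21) fires=6
i=3 t=28 v=8: → [28,37),[24,33),[20,29); WM=27
i=4 t=30 v=9: → [28,37),[24,33); WM=29; [20,29) fires=8
i=5 t=10 v=4: DROP (t<29-3); WM=29
i=6 t=52 v=5: → [52,61),[48,57),[44,53); WM=51; [24,33) fires=9 [28,37) fires=9
i=7 t=51 v=9: → [48,57),[44,53); WM=51
i=8 t=41 v=3: DROP (t<51-3); WM=51
i=9 t=44 v=3: DROP (t<51-3); WM=51

5 8 9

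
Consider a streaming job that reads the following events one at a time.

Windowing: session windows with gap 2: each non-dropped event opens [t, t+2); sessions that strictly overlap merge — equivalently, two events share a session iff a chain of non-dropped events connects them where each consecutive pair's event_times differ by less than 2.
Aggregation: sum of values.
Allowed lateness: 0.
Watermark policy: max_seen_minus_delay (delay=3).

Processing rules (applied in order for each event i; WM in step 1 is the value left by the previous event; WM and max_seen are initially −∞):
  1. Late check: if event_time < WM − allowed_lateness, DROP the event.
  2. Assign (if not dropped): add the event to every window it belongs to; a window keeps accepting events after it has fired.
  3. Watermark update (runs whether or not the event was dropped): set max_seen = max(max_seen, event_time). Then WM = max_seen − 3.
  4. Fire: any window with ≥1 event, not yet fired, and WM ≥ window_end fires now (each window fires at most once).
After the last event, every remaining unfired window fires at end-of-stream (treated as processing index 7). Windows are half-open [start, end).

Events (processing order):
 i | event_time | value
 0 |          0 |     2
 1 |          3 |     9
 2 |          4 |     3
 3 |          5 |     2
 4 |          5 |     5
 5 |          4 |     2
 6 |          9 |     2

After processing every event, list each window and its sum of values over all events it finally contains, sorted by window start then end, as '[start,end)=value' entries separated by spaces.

i=0 t=0 v=2: → [0,2); WM=-3
i=1 t=3 v=9: → [3,5); WM=0
i=2 t=4 v=3: → [3,6); WM=1
i=3 t=5 v=2: → [3,7); WM=2
i=4 t=5 v=5: → [3,7); WM=2
i=5 t=4 v=2: → [3,7); WM=2
i=6 t=9 v=2: → [9,11); WM=6

[0,2)=2 [3,7)=21 [9,11)=2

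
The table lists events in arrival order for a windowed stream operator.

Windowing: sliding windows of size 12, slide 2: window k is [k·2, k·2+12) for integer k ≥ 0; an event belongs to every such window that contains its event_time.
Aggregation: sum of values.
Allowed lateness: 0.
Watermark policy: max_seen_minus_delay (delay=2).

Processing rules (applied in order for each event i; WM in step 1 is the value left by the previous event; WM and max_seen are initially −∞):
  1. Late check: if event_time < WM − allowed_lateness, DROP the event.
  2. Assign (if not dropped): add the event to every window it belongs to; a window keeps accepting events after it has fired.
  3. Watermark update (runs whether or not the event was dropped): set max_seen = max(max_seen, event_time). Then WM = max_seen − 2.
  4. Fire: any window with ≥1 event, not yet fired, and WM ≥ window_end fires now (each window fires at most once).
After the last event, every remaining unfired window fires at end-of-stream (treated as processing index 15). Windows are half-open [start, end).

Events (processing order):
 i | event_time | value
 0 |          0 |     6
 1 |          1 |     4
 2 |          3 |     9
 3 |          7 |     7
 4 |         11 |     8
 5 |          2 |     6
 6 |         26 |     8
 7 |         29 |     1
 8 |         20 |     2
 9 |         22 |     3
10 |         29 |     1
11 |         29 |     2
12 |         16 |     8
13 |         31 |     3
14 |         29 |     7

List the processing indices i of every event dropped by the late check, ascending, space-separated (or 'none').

5 8 9 12

i=0 t=0 v=6: → [0,12); WM=-2
i=1 t=1 v=4: → [0,12); WM=-1
i=2 t=3 v=9: → [2,14),[0,12); WM=1
i=3 t=7 v=7: → [6,18),[4,16),[2,14),[0,12); WM=5
i=4 t=11 v=8: → [10,22),[8,20),[6,18),[4,16),[2,14),[0,12); WM=9
i=5 t=2 v=6: DROP (t<9-0); WM=9
i=6 t=26 v=8: → [26,38),[24,36),[22,34),[20,32),[18,30),[16,28); WM=24; [0,12) fires=34 [2,14) fires=24 [4,16) fires=15 [6,18) fires=15 [8,20) fires=8 [10,22) fires=8
i=7 t=29 v=1: → [28,40),[26,38),[24,36),[22,34),[20,32),[18,30); WM=27
i=8 t=20 v=2: DROP (t<27-0); WM=27
i=9 t=22 v=3: DROP (t<27-0); WM=27
i=10 t=29 v=1: → [28,40),[26,38),[24,36),[22,34),[20,32),[18,30); WM=27
i=11 t=29 v=2: → [28,40),[26,38),[24,36),[22,34),[20,32),[18,30); WM=27
i=12 t=16 v=8: DROP (t<27-0); WM=27
i=13 t=31 v=3: → [30,42),[28,40),[26,38),[24,36),[22,34),[20,32); WM=29; [16,28) fires=8
i=14 t=29 v=7: → [28,40),[26,38),[24,36),[22,34),[20,32),[18,30); WM=29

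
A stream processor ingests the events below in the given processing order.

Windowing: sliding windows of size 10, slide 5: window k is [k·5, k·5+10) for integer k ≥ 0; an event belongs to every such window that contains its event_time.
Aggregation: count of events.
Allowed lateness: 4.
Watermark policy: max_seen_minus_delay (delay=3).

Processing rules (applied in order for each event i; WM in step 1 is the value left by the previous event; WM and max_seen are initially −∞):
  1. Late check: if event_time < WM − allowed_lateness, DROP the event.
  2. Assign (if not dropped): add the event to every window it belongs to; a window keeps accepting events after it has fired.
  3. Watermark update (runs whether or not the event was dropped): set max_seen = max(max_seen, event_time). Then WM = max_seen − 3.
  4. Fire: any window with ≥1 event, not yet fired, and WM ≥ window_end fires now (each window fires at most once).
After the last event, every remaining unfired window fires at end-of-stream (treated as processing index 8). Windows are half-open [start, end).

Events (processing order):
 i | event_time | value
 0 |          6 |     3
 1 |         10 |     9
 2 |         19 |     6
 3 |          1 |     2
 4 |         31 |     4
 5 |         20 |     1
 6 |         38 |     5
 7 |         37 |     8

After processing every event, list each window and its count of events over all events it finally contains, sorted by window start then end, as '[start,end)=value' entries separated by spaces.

[0,10)=1 [5,15)=2 [10,20)=2 [15,25)=1 [25,35)=1 [30,40)=3 [35,45)=2

i=0 t=6 v=3: → [5,15),[0,10); WM=3
i=1 t=10 v=9: → [10,20),[5,15); WM=7
i=2 t=19 v=6: → [15,25),[10,20); WM=16; [0,10) fires=1 [5,15) fires=2
i=3 t=1 v=2: DROP (t<16-4); WM=16
i=4 t=31 v=4: → [30,40),[25,35); WM=28; [10,20) fires=2 [15,25) fires=1
i=5 t=20 v=1: DROP (t<28-4); WM=28
i=6 t=38 v=5: → [35,45),[30,40); WM=35; [25,35) fires=1
i=7 t=37 v=8: → [35,45),[30,40); WM=35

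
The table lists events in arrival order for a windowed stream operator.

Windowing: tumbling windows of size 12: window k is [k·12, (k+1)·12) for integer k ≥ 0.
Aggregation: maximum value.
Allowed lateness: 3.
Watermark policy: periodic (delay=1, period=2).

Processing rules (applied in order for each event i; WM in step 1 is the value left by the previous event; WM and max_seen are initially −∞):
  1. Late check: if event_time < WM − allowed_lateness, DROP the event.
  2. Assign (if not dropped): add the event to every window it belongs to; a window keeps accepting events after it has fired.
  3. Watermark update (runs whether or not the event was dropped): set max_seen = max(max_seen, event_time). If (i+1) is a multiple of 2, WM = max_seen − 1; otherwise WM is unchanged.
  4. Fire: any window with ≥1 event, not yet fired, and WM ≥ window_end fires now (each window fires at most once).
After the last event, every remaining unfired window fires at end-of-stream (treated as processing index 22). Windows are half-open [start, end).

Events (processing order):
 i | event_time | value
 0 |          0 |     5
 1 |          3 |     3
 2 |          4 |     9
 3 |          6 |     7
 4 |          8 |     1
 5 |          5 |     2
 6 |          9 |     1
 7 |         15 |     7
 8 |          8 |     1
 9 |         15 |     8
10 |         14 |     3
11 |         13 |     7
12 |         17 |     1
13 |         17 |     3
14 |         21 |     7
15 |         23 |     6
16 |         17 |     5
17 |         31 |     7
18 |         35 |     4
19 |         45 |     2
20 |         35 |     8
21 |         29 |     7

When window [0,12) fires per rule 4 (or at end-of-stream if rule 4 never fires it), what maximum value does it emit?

9

i=0 t=0 v=5: → [0,12); WM=−∞
i=1 t=3 v=3: → [0,12); WM=2
i=2 t=4 v=9: → [0,12); WM=2
i=3 t=6 v=7: → [0,12); WM=5
i=4 t=8 v=1: → [0,12); WM=5
i=5 t=5 v=2: → [0,12); WM=7
i=6 t=9 v=1: → [0,12); WM=7
i=7 t=15 v=7: → [12,24); WM=14; [0,12) fires=9
i=8 t=8 v=1: DROP (t<14-3); WM=14
i=9 t=15 v=8: → [12,24); WM=14
i=10 t=14 v=3: → [12,24); WM=14
i=11 t=13 v=7: → [12,24); WM=14
i=12 t=17 v=1: → [12,24); WM=14
i=13 t=17 v=3: → [12,24); WM=16
i=14 t=21 v=7: → [12,24); WM=16
i=15 t=23 v=6: → [12,24); WM=22
i=16 t=17 v=5: DROP (t<22-3); WM=22
i=17 t=31 v=7: → [24,36); WM=30; [12,24) fires=8
i=18 t=35 v=4: → [24,36); WM=30
i=19 t=45 v=2: → [36,48); WM=44; [24,36) fires=7
i=20 t=35 v=8: DROP (t<44-3); WM=44
i=21 t=29 v=7: DROP (t<44-3); WM=44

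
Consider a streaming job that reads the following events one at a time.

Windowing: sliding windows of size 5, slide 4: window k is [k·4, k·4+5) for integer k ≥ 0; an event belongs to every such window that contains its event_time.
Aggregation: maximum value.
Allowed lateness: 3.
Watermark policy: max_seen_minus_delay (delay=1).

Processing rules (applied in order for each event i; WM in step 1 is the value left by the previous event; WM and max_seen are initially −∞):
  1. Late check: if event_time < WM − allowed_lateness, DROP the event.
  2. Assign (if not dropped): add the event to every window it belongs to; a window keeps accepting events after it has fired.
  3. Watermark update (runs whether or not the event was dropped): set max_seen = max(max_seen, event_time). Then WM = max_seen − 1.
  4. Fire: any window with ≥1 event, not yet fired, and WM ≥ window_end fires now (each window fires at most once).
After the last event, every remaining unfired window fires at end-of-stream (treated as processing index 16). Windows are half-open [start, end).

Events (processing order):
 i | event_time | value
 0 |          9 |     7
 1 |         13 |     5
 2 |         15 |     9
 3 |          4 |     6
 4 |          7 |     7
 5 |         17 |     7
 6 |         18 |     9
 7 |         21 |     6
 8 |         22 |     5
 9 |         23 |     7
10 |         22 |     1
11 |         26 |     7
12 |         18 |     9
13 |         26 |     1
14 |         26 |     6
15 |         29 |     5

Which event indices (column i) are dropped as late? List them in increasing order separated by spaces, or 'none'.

i=0 t=9 v=7: → [8,13); WM=8
i=1 t=13 v=5: → [12,17); WM=12
i=2 t=15 v=9: → [12,17); WM=14; [8,13) fires=7
i=3 t=4 v=6: DROP (t<14-3); WM=14
i=4 t=7 v=7: DROP (t<14-3); WM=14
i=5 t=17 v=7: → [16,21); WM=16
i=6 t=18 v=9: → [16,21); WM=17; [12,17) fires=9
i=7 t=21 v=6: → [20,25); WM=20
i=8 t=22 v=5: → [20,25); WM=21; [16,21) fires=9
i=9 t=23 v=7: → [20,25); WM=22
i=10 t=22 v=1: → [20,25); WM=22
i=11 t=26 v=7: → [24,29); WM=25; [20,25) fires=7
i=12 t=18 v=9: DROP (t<25-3); WM=25
i=13 t=26 v=1: → [24,29); WM=25
i=14 t=26 v=6: → [24,29); WM=25
i=15 t=29 v=5: → [28,33); WM=28

3 4 12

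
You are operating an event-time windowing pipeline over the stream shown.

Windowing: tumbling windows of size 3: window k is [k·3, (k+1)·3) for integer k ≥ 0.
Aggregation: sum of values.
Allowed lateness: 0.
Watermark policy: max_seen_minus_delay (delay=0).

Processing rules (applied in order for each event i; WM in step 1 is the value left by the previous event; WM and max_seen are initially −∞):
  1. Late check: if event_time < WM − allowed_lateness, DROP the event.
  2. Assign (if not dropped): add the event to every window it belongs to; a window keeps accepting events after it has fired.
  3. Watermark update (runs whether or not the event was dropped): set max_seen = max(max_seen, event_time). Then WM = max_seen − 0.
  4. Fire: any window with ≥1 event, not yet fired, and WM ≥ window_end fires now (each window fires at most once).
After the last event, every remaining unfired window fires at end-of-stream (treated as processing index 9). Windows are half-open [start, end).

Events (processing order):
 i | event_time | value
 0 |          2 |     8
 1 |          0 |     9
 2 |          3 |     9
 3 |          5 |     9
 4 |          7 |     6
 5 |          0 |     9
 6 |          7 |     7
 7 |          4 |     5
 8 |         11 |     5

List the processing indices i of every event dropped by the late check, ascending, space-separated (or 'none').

i=0 t=2 v=8: → [0,3); WM=2
i=1 t=0 v=9: DROP (t<2-0); WM=2
i=2 t=3 v=9: → [3,6); WM=3; [0,3) fires=8
i=3 t=5 v=9: → [3,6); WM=5
i=4 t=7 v=6: → [6,9); WM=7; [3,6) fires=18
i=5 t=0 v=9: DROP (t<7-0); WM=7
i=6 t=7 v=7: → [6,9); WM=7
i=7 t=4 v=5: DROP (t<7-0); WM=7
i=8 t=11 v=5: → [9,12); WM=11; [6,9) fires=13

1 5 7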